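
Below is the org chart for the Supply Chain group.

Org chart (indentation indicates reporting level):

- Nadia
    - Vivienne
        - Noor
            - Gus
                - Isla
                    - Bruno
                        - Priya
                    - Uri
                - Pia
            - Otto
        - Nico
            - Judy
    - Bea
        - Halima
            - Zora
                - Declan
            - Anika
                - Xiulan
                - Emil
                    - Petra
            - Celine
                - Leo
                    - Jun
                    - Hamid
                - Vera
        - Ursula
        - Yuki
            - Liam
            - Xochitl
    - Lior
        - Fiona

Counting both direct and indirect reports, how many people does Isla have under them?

3

Isla directly manages Bruno, Uri. Under Bruno: Priya (1). Uri has no reports. So Isla's organization is 2 direct reports plus everyone under them: 2 + 1 = 3.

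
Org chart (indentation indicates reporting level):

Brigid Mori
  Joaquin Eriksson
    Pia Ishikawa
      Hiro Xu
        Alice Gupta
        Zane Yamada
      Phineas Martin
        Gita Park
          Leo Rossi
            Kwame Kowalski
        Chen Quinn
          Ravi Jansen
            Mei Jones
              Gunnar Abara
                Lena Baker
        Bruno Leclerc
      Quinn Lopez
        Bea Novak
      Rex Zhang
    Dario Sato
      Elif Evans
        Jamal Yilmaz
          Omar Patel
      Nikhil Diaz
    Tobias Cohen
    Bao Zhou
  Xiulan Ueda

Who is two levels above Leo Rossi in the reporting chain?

Leo Rossi reports to Gita Park, and Gita Park reports to Phineas Martin. So Leo Rossi's skip-level manager is Phineas Martin.

Phineas Martin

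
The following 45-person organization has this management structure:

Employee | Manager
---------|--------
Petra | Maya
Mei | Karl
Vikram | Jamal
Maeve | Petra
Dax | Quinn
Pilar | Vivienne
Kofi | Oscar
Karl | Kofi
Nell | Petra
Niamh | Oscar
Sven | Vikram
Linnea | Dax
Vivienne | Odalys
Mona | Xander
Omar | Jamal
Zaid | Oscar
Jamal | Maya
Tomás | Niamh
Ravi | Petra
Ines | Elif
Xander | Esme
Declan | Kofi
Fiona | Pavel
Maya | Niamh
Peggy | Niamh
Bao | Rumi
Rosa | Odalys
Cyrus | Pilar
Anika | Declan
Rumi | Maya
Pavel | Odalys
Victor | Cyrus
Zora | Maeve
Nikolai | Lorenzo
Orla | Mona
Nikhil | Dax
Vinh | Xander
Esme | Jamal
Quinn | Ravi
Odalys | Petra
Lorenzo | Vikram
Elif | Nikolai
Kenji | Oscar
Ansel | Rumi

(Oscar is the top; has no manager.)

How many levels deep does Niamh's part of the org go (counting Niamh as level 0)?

The longest chain under Niamh runs Niamh → Maya → Petra → Odalys → Vivienne → Pilar → Cyrus → Victor, which is 7 levels below Niamh.

7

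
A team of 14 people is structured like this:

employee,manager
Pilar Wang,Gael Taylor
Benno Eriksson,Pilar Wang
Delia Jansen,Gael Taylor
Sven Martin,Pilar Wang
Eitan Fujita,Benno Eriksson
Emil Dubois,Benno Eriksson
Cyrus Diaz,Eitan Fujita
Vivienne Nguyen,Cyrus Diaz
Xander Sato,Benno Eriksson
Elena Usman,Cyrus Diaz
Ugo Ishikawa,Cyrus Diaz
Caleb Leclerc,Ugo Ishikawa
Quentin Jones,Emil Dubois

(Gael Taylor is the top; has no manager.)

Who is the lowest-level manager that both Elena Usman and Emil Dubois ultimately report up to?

Elena Usman's chain of managers is Cyrus Diaz, Eitan Fujita, Benno Eriksson, Pilar Wang, Gael Taylor. Emil Dubois's chain of managers is Benno Eriksson, Pilar Wang, Gael Taylor. The first manager that appears in both chains is Benno Eriksson.

Benno Eriksson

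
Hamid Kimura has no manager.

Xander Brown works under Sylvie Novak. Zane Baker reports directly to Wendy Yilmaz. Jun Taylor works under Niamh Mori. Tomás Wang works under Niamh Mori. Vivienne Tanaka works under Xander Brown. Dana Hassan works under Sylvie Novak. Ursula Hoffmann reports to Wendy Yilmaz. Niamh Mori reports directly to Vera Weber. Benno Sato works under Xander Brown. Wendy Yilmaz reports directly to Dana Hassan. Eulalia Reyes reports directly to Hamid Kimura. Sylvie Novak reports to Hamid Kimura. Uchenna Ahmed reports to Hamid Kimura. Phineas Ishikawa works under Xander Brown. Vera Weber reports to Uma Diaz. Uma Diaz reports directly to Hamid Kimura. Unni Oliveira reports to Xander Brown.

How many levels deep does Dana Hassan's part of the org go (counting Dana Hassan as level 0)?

2

The longest chain under Dana Hassan runs Dana Hassan → Wendy Yilmaz → Ursula Hoffmann, which is 2 levels below Dana Hassan.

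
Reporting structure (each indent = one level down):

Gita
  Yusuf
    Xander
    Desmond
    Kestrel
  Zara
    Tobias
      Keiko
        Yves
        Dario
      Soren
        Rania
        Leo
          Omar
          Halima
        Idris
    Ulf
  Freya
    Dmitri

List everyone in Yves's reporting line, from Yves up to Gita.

Yves reports to Keiko. Keiko reports to Tobias. Tobias reports to Zara. Zara reports to Gita. Gita is at the top.

Yves -> Keiko -> Tobias -> Zara -> Gita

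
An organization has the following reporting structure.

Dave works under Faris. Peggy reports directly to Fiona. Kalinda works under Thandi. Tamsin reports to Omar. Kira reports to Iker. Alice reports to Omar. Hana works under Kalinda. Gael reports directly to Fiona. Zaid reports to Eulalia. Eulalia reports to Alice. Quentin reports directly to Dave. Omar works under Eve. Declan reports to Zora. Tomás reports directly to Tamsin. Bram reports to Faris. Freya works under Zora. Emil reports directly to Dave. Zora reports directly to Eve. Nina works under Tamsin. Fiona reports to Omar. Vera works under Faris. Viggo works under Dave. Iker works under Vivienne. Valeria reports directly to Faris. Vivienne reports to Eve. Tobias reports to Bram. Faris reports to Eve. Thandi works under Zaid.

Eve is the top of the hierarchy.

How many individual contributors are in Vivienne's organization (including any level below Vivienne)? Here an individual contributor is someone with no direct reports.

1

The only person in Vivienne's organization with no one reporting to them is Kira. That is 1.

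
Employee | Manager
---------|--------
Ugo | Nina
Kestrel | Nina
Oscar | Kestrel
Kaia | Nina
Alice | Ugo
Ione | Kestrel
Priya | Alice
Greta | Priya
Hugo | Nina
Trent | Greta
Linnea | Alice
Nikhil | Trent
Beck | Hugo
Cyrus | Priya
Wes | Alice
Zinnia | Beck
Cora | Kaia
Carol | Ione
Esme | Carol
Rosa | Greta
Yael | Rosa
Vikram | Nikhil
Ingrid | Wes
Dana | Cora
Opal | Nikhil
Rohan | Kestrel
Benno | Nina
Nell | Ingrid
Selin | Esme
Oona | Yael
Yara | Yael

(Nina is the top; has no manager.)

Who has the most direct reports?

Nina

Direct-report counts: Nina has 5; Hugo has 1; Beck has 1; Kaia has 1; Cora has 1; Kestrel has 3; Ione has 1; Carol has 1; Esme has 1; Ugo has 1; Alice has 3; Wes has 1; Ingrid has 1; Priya has 2; Greta has 2; Rosa has 1; Yael has 2; Trent has 1; Nikhil has 2. The largest is 5, held by Nina.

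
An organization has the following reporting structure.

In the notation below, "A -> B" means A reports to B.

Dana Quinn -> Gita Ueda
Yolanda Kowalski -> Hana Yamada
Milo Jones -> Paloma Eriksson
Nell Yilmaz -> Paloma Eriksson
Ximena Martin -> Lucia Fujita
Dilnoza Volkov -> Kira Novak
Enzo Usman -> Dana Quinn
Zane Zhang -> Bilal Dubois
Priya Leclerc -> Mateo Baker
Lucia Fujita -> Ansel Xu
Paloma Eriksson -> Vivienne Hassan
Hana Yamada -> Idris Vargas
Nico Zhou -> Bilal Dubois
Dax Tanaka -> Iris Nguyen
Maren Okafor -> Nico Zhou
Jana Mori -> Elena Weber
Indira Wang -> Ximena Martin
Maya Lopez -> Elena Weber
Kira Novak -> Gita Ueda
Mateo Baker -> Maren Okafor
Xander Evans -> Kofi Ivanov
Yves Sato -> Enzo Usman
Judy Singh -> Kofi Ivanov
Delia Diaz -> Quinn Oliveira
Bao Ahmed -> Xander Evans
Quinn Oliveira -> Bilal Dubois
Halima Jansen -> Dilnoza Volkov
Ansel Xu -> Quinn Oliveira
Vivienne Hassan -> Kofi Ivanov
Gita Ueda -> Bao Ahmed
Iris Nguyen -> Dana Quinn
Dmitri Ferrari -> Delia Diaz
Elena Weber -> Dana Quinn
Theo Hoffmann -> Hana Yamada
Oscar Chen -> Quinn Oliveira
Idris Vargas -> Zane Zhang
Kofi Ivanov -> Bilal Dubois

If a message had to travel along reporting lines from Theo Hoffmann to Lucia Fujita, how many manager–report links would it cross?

Theo Hoffmann is 4 levels below Bilal Dubois, and Lucia Fujita is 3 levels below Bilal Dubois (their lowest common manager). The shortest path runs up from Theo Hoffmann to Bilal Dubois and back down to Lucia Fujita: 4 + 3 = 7 links.

7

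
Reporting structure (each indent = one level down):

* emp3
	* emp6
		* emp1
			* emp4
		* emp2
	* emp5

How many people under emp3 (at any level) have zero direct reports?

3

The people in emp3's organization with no one reporting to them are emp5, emp2, emp4. That is 3.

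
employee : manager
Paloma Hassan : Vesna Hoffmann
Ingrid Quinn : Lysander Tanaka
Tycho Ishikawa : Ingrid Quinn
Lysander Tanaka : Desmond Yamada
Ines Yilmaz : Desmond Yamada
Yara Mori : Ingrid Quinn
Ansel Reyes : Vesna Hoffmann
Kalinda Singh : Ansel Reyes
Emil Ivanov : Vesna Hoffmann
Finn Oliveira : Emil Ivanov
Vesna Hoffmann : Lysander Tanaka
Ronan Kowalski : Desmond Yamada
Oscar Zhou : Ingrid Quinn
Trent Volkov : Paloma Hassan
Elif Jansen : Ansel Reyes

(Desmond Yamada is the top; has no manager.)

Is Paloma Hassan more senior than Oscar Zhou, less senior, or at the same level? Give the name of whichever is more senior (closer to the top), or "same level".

Both Paloma Hassan and Oscar Zhou are 3 levels below Desmond Yamada.

same level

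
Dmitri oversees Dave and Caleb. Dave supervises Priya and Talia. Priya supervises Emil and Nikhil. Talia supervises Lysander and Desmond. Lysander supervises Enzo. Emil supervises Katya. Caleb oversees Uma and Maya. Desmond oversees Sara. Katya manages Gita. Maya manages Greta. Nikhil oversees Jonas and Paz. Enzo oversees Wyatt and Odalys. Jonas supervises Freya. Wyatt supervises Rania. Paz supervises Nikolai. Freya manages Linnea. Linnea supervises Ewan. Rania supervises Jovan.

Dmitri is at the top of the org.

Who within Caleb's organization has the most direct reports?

Caleb

Direct-report counts within Caleb's organization: Caleb has 2; Maya has 1. The largest is 2, held by Caleb.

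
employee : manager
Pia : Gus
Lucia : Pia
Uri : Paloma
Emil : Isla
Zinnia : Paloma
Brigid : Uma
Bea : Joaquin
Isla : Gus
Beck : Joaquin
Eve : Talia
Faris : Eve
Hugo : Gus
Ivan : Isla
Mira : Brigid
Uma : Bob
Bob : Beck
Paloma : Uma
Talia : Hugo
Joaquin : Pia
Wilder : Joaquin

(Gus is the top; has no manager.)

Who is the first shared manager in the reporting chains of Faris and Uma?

Gus

Faris's chain of managers is Eve, Talia, Hugo, Gus. Uma's chain of managers is Bob, Beck, Joaquin, Pia, Gus. The first manager that appears in both chains is Gus.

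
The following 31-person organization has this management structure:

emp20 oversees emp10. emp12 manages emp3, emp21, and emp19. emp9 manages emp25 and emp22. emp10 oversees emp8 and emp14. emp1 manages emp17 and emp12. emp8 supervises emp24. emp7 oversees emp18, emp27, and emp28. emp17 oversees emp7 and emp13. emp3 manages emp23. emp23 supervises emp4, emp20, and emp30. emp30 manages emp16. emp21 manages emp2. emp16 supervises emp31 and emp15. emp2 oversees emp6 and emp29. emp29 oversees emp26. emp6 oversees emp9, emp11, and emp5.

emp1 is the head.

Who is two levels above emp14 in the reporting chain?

emp14 reports to emp10, and emp10 reports to emp20. So emp14's skip-level manager is emp20.

emp20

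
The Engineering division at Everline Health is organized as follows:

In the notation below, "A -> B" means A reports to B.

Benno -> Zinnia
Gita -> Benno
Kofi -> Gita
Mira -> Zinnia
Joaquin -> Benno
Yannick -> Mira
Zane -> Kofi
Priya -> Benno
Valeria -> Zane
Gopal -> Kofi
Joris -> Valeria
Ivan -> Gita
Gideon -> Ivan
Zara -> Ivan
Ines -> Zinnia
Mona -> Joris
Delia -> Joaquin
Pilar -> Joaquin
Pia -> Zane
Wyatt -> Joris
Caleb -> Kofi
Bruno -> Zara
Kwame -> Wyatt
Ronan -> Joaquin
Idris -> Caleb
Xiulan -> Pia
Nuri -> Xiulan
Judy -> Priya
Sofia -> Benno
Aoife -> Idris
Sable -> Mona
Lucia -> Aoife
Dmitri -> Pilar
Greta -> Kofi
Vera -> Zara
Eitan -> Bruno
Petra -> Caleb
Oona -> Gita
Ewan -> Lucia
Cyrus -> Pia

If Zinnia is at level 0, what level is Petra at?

5

Chain from Petra up to Zinnia: Petra → Caleb → Kofi → Gita → Benno → Zinnia. That is 5 steps up, so Petra is 5 levels below Zinnia.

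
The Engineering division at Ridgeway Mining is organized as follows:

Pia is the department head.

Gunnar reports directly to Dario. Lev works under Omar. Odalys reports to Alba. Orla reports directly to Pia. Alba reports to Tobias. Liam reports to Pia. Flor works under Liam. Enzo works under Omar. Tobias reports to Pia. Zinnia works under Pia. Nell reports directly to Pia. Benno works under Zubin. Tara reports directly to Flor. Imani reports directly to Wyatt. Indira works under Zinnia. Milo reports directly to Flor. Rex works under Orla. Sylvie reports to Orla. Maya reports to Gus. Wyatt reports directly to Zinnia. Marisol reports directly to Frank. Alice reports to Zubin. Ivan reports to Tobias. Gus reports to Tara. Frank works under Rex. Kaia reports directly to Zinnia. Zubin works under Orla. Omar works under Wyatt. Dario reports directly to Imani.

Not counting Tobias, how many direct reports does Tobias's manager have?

4

Tobias reports to Pia. Pia's other direct reports are Orla, Liam, Nell, Zinnia — 4 peers.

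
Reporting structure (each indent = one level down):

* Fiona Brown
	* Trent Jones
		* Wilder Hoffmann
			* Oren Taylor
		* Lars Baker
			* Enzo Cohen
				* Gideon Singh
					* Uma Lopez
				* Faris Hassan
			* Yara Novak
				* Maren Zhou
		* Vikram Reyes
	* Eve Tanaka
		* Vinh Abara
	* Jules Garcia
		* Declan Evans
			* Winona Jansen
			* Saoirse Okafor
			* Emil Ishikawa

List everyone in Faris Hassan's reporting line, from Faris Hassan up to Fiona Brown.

Faris Hassan -> Enzo Cohen -> Lars Baker -> Trent Jones -> Fiona Brown

Faris Hassan reports to Enzo Cohen. Enzo Cohen reports to Lars Baker. Lars Baker reports to Trent Jones. Trent Jones reports to Fiona Brown. Fiona Brown is at the top.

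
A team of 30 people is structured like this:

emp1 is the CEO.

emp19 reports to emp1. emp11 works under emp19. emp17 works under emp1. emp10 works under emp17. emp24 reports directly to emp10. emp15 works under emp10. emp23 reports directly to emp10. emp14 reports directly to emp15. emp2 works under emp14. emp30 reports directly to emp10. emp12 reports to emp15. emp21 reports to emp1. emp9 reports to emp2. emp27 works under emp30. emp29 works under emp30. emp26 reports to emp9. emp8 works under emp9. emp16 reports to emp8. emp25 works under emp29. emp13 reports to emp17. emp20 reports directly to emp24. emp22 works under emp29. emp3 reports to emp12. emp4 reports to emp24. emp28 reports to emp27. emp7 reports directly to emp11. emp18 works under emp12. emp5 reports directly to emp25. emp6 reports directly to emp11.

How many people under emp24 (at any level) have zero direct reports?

2

The people in emp24's organization with no one reporting to them are emp4, emp20. That is 2.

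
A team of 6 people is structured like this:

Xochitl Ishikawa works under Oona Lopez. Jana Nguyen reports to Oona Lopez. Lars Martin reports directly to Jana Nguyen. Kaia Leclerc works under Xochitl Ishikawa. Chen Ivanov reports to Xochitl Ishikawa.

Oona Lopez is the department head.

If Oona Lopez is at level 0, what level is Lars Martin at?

Chain from Lars Martin up to Oona Lopez: Lars Martin → Jana Nguyen → Oona Lopez. That is 2 steps up, so Lars Martin is 2 levels below Oona Lopez.

2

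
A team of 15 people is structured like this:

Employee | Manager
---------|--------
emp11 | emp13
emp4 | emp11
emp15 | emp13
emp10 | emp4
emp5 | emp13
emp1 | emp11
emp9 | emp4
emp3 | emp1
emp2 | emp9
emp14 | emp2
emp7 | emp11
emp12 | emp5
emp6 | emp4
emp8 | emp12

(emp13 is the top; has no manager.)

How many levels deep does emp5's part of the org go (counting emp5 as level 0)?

2

The longest chain under emp5 runs emp5 → emp12 → emp8, which is 2 levels below emp5.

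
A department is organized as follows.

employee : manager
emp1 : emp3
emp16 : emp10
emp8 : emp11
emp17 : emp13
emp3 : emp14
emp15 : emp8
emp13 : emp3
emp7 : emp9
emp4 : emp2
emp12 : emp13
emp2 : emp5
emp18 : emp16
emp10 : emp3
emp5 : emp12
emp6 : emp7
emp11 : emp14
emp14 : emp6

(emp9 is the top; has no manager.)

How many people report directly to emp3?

emp3 directly manages emp13, emp1, emp10. That is 3 direct reports.

3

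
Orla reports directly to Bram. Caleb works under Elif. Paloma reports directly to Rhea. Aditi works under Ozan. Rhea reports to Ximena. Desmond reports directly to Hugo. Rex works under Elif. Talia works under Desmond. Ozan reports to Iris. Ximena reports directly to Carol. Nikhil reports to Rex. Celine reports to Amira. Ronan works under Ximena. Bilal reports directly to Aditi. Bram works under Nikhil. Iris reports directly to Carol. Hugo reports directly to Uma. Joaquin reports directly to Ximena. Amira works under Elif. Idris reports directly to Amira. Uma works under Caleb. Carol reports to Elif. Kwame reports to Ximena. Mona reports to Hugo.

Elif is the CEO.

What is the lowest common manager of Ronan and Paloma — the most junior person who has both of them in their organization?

Ronan's chain of managers is Ximena, Carol, Elif. Paloma's chain of managers is Rhea, Ximena, Carol, Elif. The first manager that appears in both chains is Ximena.

Ximena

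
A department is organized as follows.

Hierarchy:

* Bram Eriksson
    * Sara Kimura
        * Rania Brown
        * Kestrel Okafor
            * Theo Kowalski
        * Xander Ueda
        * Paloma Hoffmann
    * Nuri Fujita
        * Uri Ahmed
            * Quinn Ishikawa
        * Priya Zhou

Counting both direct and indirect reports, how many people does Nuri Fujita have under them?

Nuri Fujita directly manages Uri Ahmed, Priya Zhou. Under Uri Ahmed: Quinn Ishikawa (1). Priya Zhou has no reports. So Nuri Fujita's organization is 2 direct reports plus everyone under them: 2 + 1 = 3.

3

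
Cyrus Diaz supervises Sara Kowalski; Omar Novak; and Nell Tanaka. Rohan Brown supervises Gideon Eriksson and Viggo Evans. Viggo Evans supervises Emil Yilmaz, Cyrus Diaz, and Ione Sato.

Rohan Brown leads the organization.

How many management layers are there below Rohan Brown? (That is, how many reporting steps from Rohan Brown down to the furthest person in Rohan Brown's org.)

3

The longest chain under Rohan Brown runs Rohan Brown → Viggo Evans → Cyrus Diaz → Omar Novak, which is 3 levels below Rohan Brown.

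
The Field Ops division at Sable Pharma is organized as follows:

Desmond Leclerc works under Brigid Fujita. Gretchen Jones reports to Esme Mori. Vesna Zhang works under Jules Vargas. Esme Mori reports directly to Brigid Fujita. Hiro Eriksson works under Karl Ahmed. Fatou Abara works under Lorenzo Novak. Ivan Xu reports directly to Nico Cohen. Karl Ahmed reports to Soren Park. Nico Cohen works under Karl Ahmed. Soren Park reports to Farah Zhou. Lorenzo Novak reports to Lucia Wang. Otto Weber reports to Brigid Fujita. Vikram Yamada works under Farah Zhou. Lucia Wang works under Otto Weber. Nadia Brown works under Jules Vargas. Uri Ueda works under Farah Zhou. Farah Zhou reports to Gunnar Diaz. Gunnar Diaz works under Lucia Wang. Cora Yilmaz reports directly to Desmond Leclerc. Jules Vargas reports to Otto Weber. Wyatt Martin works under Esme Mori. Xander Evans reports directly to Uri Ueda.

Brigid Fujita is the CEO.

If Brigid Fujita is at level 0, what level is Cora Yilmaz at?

Chain from Cora Yilmaz up to Brigid Fujita: Cora Yilmaz → Desmond Leclerc → Brigid Fujita. That is 2 steps up, so Cora Yilmaz is 2 levels below Brigid Fujita.

2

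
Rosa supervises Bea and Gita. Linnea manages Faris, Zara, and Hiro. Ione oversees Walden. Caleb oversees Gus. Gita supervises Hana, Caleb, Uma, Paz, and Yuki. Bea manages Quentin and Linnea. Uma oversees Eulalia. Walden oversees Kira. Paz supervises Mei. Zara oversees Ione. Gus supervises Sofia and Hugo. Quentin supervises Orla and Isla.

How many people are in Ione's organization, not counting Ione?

Ione directly manages Walden. Under Walden: Kira (1). That's 2 in total.

2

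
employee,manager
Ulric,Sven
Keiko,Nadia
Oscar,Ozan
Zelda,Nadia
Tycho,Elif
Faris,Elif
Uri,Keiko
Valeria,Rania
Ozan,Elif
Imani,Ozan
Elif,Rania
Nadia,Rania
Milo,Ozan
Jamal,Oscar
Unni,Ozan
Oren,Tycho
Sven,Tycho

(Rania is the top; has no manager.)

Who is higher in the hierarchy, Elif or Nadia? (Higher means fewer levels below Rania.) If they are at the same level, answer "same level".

same level

Both Elif and Nadia are 1 level below Rania.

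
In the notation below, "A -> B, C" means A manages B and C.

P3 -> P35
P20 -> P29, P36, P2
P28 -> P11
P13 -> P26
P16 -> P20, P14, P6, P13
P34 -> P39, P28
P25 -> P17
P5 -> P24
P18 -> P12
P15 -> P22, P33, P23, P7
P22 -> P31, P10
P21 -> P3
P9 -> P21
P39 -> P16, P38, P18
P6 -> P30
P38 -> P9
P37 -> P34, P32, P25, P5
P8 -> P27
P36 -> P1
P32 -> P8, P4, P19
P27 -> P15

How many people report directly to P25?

P25 directly manages P17. That is 1 direct report.

1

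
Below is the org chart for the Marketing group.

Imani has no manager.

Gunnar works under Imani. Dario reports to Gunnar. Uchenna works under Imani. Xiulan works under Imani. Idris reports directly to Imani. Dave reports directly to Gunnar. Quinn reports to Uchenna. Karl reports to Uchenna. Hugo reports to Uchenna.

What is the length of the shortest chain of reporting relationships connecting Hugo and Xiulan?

3

Hugo is 2 levels below Imani, and Xiulan is 1 level below Imani (their lowest common manager). The shortest path runs up from Hugo to Imani and back down to Xiulan: 2 + 1 = 3 links.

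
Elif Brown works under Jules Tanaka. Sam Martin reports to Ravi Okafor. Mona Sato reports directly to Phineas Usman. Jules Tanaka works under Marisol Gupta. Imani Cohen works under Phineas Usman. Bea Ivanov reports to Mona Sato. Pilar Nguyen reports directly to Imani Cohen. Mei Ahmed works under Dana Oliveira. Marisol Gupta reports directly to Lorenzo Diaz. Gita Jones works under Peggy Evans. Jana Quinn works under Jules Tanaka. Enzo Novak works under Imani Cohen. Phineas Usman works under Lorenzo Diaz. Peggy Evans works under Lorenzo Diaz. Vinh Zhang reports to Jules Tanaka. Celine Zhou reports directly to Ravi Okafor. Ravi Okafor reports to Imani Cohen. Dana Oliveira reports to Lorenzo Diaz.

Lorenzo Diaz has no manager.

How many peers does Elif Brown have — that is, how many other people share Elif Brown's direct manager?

2

Elif Brown reports to Jules Tanaka. Jules Tanaka's other direct reports are Vinh Zhang, Jana Quinn — 2 peers.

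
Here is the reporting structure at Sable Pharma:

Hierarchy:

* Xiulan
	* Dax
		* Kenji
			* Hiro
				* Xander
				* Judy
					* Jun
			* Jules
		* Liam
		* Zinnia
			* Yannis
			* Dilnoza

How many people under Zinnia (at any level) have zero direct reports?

2

The people in Zinnia's organization with no one reporting to them are Dilnoza, Yannis. That is 2.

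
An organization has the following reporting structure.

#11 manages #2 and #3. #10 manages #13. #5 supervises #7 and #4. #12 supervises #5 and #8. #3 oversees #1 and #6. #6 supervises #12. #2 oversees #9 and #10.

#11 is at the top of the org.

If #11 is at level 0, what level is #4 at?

5

Chain from #4 up to #11: #4 → #5 → #12 → #6 → #3 → #11. That is 5 steps up, so #4 is 5 levels below #11.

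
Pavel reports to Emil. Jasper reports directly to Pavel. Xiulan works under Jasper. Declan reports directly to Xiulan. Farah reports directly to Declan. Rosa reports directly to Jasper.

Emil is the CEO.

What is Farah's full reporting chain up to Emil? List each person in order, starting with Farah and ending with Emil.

Farah -> Declan -> Xiulan -> Jasper -> Pavel -> Emil

Farah reports to Declan. Declan reports to Xiulan. Xiulan reports to Jasper. Jasper reports to Pavel. Pavel reports to Emil. Emil is at the top.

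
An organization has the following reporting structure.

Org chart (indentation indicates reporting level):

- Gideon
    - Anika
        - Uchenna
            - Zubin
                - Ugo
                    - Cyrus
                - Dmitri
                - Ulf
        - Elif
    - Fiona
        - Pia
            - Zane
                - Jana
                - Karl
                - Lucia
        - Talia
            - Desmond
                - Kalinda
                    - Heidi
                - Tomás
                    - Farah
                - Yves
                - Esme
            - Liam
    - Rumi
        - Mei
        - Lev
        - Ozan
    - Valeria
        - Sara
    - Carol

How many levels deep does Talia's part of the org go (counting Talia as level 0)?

3

The longest chain under Talia runs Talia → Desmond → Tomás → Farah, which is 3 levels below Talia.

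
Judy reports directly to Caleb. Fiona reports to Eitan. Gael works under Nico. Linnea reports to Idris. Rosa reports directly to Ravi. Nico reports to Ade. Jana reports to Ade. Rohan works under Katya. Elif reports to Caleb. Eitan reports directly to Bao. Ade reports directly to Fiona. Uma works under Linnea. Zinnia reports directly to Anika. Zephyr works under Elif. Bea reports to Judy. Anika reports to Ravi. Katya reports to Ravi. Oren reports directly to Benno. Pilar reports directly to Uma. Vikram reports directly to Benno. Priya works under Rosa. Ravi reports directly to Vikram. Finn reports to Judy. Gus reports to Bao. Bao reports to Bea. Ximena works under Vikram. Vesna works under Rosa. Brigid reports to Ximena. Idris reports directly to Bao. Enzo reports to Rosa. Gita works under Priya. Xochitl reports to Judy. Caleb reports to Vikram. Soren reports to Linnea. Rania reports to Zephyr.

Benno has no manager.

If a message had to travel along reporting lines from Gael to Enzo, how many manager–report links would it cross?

12

Gael is 9 levels below Vikram, and Enzo is 3 levels below Vikram (their lowest common manager). The shortest path runs up from Gael to Vikram and back down to Enzo: 9 + 3 = 12 links.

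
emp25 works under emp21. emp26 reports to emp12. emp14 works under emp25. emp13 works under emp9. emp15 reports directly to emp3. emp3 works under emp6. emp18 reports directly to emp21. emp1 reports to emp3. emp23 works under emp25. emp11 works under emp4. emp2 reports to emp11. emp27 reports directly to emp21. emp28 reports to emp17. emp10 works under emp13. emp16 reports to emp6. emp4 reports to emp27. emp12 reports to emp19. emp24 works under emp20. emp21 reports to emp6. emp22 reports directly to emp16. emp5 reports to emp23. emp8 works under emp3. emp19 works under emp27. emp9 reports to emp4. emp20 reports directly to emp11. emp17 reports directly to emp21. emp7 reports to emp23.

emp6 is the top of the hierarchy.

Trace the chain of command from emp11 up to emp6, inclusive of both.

emp11 -> emp4 -> emp27 -> emp21 -> emp6

emp11 reports to emp4. emp4 reports to emp27. emp27 reports to emp21. emp21 reports to emp6. emp6 is at the top.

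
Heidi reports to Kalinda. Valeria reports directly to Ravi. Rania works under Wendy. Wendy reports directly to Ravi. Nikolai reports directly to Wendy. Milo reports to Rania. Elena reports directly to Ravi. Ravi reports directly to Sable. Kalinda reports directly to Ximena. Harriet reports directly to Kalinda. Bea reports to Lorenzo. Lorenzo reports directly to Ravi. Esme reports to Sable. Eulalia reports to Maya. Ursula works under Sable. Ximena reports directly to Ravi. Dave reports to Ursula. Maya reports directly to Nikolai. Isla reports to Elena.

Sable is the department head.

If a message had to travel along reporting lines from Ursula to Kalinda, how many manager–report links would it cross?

Ursula is 1 level below Sable, and Kalinda is 3 levels below Sable (their lowest common manager). The shortest path runs up from Ursula to Sable and back down to Kalinda: 1 + 3 = 4 links.

4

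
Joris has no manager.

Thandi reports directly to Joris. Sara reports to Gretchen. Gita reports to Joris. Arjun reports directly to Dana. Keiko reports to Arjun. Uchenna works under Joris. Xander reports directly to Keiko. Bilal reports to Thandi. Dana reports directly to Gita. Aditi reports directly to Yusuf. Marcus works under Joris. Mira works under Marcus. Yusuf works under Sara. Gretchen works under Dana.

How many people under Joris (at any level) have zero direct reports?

5

The people in Joris's organization with no one reporting to them are Uchenna, Bilal, Xander, Aditi, Mira. That is 5.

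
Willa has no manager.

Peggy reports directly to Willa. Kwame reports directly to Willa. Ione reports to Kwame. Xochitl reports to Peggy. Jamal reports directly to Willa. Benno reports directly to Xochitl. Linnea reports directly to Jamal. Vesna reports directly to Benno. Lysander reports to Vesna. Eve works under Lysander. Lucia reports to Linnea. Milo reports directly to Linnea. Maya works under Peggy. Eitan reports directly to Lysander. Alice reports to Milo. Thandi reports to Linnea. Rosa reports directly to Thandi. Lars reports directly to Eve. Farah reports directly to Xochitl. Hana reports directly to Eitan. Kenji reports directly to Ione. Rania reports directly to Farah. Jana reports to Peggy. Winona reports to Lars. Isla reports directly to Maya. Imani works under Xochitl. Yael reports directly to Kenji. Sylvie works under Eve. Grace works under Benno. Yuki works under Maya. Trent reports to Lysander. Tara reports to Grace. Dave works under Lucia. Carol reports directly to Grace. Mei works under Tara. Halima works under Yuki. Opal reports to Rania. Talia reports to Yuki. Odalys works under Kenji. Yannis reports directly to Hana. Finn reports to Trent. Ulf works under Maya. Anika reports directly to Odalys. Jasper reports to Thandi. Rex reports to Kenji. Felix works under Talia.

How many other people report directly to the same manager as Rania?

0

Rania reports to Farah, and Farah has no other direct reports. Rania has 0 peers.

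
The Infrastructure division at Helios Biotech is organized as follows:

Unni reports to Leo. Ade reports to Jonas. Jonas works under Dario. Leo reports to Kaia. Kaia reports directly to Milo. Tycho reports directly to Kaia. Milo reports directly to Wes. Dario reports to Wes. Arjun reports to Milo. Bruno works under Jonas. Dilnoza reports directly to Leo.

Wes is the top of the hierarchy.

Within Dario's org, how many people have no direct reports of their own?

2

The people in Dario's organization with no one reporting to them are Bruno, Ade. That is 2.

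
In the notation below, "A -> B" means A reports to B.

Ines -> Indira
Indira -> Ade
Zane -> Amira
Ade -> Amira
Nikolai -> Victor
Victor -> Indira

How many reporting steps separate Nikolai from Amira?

4

Chain from Nikolai up to Amira: Nikolai → Victor → Indira → Ade → Amira. That is 4 steps up, so Nikolai is 4 levels below Amira.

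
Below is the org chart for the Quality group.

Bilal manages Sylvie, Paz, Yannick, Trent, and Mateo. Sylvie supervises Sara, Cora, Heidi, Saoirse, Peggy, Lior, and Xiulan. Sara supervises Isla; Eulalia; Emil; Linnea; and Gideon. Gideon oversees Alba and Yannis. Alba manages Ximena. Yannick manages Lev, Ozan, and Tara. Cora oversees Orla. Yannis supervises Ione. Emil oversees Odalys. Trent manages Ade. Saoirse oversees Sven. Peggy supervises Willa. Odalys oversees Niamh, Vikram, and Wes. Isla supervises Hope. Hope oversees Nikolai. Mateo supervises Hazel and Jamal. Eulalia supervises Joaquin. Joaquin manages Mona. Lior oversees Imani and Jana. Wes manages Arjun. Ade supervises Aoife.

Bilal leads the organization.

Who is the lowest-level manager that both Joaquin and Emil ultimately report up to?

Sara

Joaquin's chain of managers is Eulalia, Sara, Sylvie, Bilal. Emil's chain of managers is Sara, Sylvie, Bilal. The first manager that appears in both chains is Sara.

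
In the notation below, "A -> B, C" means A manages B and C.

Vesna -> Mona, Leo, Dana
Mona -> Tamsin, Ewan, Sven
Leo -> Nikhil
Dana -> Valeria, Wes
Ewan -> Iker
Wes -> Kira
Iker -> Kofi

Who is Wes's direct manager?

Dana

Wes reports directly to Dana.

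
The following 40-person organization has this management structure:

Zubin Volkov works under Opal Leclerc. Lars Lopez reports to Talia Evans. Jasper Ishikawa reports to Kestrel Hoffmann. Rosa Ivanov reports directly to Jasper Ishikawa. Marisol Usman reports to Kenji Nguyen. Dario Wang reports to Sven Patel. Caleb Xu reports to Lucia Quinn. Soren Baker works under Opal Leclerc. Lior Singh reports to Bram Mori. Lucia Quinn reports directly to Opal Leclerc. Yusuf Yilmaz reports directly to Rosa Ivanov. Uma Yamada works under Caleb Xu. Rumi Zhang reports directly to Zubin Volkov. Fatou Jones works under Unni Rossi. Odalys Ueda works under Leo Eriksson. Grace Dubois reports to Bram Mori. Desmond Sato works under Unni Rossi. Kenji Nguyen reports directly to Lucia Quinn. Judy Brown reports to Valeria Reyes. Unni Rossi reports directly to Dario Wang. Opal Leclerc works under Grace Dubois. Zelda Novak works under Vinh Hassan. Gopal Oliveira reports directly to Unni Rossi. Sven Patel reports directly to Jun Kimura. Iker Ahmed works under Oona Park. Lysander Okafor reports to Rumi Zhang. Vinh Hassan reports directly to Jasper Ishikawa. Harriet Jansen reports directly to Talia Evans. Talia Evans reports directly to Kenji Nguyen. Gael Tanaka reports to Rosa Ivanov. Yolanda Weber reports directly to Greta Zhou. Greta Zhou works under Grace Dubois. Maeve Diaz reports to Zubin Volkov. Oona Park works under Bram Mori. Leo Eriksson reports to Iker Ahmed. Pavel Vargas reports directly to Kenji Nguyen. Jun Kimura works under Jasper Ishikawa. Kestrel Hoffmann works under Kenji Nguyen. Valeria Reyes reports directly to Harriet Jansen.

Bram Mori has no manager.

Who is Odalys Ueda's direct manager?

Odalys Ueda reports directly to Leo Eriksson.

Leo Eriksson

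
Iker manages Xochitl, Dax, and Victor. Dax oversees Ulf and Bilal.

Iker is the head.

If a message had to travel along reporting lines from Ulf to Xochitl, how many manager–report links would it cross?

3

Ulf is 2 levels below Iker, and Xochitl is 1 level below Iker (their lowest common manager). The shortest path runs up from Ulf to Iker and back down to Xochitl: 2 + 1 = 3 links.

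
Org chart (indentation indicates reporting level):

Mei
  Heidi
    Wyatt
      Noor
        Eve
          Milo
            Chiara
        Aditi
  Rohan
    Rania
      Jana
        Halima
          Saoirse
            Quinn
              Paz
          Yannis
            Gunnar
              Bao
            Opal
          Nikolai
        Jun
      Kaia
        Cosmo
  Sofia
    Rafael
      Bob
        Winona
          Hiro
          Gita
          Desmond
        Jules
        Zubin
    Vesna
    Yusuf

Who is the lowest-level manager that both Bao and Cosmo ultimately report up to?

Rania

Bao's chain of managers is Gunnar, Yannis, Halima, Jana, Rania, Rohan, Mei. Cosmo's chain of managers is Kaia, Rania, Rohan, Mei. The first manager that appears in both chains is Rania.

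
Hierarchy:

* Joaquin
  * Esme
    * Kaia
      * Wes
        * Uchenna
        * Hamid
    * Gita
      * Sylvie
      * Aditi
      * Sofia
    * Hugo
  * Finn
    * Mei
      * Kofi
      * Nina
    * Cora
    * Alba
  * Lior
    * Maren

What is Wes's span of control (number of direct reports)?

2

Wes directly manages Uchenna, Hamid. That is 2 direct reports.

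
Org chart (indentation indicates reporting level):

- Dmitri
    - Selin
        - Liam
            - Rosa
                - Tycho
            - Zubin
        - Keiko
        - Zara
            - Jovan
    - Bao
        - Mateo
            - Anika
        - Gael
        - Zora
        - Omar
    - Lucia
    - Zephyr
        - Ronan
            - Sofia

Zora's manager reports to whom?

Dmitri

Zora reports to Bao, and Bao reports to Dmitri. So Zora's skip-level manager is Dmitri.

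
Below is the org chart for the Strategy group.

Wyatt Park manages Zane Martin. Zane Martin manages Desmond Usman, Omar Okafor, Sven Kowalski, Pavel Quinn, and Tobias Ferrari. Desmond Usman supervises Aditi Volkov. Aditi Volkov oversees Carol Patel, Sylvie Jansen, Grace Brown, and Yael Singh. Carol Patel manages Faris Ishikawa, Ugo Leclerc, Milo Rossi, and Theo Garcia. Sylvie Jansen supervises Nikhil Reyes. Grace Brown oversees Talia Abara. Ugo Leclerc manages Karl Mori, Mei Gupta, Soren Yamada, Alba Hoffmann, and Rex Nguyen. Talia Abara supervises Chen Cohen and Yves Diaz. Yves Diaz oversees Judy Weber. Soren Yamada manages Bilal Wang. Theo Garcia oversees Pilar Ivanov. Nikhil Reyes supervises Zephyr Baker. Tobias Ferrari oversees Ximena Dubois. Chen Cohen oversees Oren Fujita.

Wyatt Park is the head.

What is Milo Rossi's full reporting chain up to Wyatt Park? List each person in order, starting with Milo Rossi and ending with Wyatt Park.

Milo Rossi reports to Carol Patel. Carol Patel reports to Aditi Volkov. Aditi Volkov reports to Desmond Usman. Desmond Usman reports to Zane Martin. Zane Martin reports to Wyatt Park. Wyatt Park is at the top.

Milo Rossi -> Carol Patel -> Aditi Volkov -> Desmond Usman -> Zane Martin -> Wyatt Park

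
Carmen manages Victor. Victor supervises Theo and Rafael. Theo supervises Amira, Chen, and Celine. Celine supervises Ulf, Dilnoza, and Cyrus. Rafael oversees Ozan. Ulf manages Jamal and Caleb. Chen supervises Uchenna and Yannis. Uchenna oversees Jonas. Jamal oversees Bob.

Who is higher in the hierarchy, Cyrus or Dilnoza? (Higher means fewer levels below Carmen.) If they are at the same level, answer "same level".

same level

Both Cyrus and Dilnoza are 4 levels below Carmen.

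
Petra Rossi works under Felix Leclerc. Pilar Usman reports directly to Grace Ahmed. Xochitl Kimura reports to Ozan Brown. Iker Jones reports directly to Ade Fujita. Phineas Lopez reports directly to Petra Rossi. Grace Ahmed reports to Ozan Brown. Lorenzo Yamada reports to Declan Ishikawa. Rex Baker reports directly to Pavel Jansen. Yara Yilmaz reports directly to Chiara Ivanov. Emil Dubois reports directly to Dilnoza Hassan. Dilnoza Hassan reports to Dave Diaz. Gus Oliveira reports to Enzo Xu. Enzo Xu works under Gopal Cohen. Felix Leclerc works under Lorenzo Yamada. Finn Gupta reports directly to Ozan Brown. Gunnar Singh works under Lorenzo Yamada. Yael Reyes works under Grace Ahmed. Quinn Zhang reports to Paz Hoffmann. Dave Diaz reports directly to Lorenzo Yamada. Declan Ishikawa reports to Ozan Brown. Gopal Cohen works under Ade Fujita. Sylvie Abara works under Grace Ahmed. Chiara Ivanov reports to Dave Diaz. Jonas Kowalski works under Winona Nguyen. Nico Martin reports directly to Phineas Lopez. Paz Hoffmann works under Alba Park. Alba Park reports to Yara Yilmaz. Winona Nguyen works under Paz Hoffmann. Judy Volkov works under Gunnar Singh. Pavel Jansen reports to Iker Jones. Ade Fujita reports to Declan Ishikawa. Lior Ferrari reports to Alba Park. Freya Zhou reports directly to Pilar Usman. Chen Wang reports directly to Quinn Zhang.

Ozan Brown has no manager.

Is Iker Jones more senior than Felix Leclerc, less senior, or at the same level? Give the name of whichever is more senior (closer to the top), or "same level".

same level

Both Iker Jones and Felix Leclerc are 3 levels below Ozan Brown.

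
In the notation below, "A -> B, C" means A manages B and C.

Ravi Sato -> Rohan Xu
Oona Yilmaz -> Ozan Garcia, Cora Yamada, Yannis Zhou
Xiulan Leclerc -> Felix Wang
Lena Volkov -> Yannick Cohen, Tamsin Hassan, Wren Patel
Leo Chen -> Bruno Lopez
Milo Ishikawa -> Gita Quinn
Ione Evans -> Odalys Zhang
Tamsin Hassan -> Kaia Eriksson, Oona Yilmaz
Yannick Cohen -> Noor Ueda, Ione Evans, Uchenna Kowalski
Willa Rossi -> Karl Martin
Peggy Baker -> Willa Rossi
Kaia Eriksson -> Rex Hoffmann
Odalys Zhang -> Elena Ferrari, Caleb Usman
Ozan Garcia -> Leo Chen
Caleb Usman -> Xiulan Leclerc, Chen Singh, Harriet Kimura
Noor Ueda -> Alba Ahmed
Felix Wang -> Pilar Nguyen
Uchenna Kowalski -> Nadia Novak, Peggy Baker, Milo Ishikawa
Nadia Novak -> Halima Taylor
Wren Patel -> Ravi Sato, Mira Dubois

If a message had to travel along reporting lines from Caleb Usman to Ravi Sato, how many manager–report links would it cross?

6

Caleb Usman is 4 levels below Lena Volkov, and Ravi Sato is 2 levels below Lena Volkov (their lowest common manager). The shortest path runs up from Caleb Usman to Lena Volkov and back down to Ravi Sato: 4 + 2 = 6 links.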